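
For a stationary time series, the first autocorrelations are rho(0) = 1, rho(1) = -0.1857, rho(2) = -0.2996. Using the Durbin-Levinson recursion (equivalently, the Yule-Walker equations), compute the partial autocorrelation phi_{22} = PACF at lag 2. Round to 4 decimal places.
\phi_{22} = -0.3460

The PACF at lag k is phi_{kk}, the last component of the solution
to the Yule-Walker system G_k phi = r_k where
  (G_k)_{ij} = rho(|i - j|), (r_k)_i = rho(i), i,j = 1..k.
Equivalently, Durbin-Levinson gives phi_{kk} iteratively:
  phi_{11} = rho(1)
  phi_{kk} = [rho(k) - sum_{j=1..k-1} phi_{k-1,j} rho(k-j)]
            / [1 - sum_{j=1..k-1} phi_{k-1,j} rho(j)],
  phi_{k,j} = phi_{k-1,j} - phi_{kk} phi_{k-1,k-j},  j = 1..k-1.
Step k = 1:
  phi_11 = rho(1) = -0.1857.
Step k = 2:
  phi_22 = [rho(2) - phi_11 rho(1)] / [1 - phi_11 rho(1)] = [-0.2996 - (-0.1857)(-0.1857)] / [1 - (-0.1857)(-0.1857)]
         = -0.33408449 / 0.96551551 = -0.346.
Therefore phi_{22} = -0.3460.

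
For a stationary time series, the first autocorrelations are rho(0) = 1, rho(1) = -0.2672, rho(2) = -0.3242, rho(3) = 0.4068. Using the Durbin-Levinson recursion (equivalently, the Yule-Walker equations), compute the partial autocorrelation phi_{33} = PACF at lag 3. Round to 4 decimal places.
\phi_{33} = 0.2229

The PACF at lag k is phi_{kk}, the last component of the solution
to the Yule-Walker system G_k phi = r_k where
  (G_k)_{ij} = rho(|i - j|), (r_k)_i = rho(i), i,j = 1..k.
Equivalently, Durbin-Levinson gives phi_{kk} iteratively:
  phi_{11} = rho(1)
  phi_{kk} = [rho(k) - sum_{j=1..k-1} phi_{k-1,j} rho(k-j)]
            / [1 - sum_{j=1..k-1} phi_{k-1,j} rho(j)],
  phi_{k,j} = phi_{k-1,j} - phi_{kk} phi_{k-1,k-j},  j = 1..k-1.
Step k = 1:
  phi_11 = rho(1) = -0.2672.
Step k = 2:
  phi_22 = [rho(2) - phi_11 rho(1)] / [1 - phi_11 rho(1)] = [-0.3242 - (-0.2672)(-0.2672)] / [1 - (-0.2672)(-0.2672)]
         = -0.39559584 / 0.92860416 = -0.426011.
  Update: phi_21 = phi_11 - phi_22 phi_11 = -0.2672 - (-0.426011)(-0.2672) = -0.38103.
Step k = 3:
  phi_33 = [rho(3) - phi_21 rho(2) - phi_22 rho(1)] / [1 - phi_21 rho(1) - phi_22 rho(2)]
    numerator   = 0.4068 - (-0.38103)(-0.3242) - (-0.426011)(-0.2672) = 0.16943979
    denominator = 1 - (-0.38103)(-0.2672) - (-0.426011)(-0.3242) = 0.76007587
  phi_33 = 0.16943979 / 0.76007587 = 0.2229.
Therefore phi_{33} = 0.2229.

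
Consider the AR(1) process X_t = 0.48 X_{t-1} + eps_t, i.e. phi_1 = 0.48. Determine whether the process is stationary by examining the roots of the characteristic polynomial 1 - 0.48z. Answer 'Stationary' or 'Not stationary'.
\text{Stationary}

The AR(p) characteristic polynomial is P(z) = 1 - 0.48z.
Stationarity requires all roots to lie outside the unit circle, i.e. |z| > 1 for every root.
This is linear in z: 1 + (-0.48) z = 0  =>  z = -1/(-0.48) = 2.083333,  |z| = 2.083333.
Moduli of all roots: 2.0833.
All moduli strictly greater than 1? Yes.
Verdict: Stationary.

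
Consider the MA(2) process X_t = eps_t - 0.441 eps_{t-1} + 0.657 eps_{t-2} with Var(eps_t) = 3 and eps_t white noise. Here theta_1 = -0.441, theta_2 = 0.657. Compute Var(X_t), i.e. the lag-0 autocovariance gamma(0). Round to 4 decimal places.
\gamma(0) = 4.8784

For an MA(q) process X_t = eps_t + sum_i theta_i eps_{t-i} with
Var(eps_t) = sigma^2, the variance is
  gamma(0) = sigma^2 * (1 + sum_i theta_i^2).
  sum_i theta_i^2 = (-0.441)^2 + (0.657)^2 = 0.194481 + 0.431649 = 0.62613.
  gamma(0) = 3 * (1 + 0.62613) = 3 * 1.62613 = 4.87839, which rounds to 4.8784.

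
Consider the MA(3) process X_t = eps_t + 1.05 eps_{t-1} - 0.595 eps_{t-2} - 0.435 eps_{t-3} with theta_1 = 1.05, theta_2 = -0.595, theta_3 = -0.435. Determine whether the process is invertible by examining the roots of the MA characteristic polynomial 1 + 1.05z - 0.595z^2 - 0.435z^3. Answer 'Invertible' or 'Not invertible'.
\text{Not invertible}

The MA(q) characteristic polynomial is P(z) = 1 + 1.05z - 0.595z^2 - 0.435z^3.
Invertibility requires all roots to lie outside the unit circle, i.e. |z| > 1 for every root.
Degree 3: look for a simple real root z0 first, then factor out (1 - z/z0) and solve the remaining quadratic.
Testing z0 = -2: P(-2) = 1 + (1.05)(-2) + (-0.595)(-2)^2 + (-0.435)(-2)^3
  = 1 + (-2.1) + (-2.38) + (3.48) = 0.  So z_0 = -2 is a root, |z_0| = 2.
Divide out the factor (1 + 0.5 z) = (1 - z/z0) (since 1/z0 = -0.5):
  P(z) = (1 + 0.5 z)(1 + (0.55) z + (-0.87) z^2)
  [check: z-coef 0.55 - (-0.5) = 1.05; z^2-coef -0.87 - (-0.5)(0.55) = -0.595; z^3-coef -(-0.5)(-0.87) = -0.435.]
Remaining roots from the quadratic factor 1 + (0.55) z + (-0.87) z^2:
  Set 1 + (0.55) z + (-0.87) z^2 = 0, i.e. a z^2 + b z + c = 0 with a = -0.87, b = 0.55, c = 1.
  Discriminant D = b^2 - 4ac = (0.55)^2 - 4*(-0.87)*1 = 0.3025 - (-3.48) = 3.7825.
  D >= 0, so the roots are real: z = (-b +/- sqrt(D)) / (2a) = (-0.55 +/- 1.944865) / (-1.74).
    z_1 = (-0.55 + 1.944865) / (-1.74) = -0.8016,   |z_1| = 0.8016.
    z_2 = (-0.55 - 1.944865) / (-1.74) = 1.4338,   |z_2| = 1.4338.
Moduli of all roots: 2.0000, 0.8016, 1.4338.
All moduli strictly greater than 1? No.
Verdict: Not invertible.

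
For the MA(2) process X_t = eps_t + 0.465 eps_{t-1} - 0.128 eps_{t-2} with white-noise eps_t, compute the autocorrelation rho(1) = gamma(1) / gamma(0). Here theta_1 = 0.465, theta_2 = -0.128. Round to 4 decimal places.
\rho(1) = 0.3290

For an MA(q) process with theta_0 = 1, the autocovariance is
  gamma(k) = sigma^2 * sum_{i=0..q-k} theta_i * theta_{i+k},
and rho(k) = gamma(k) / gamma(0). Sigma^2 cancels.
  numerator   = (1)*(0.465) + (0.465)*(-0.128) = 0.40548.
  denominator = (1)^2 + (0.465)^2 + (-0.128)^2 = 1.232609.
  rho(1) = 0.40548 / 1.232609 = 0.3290.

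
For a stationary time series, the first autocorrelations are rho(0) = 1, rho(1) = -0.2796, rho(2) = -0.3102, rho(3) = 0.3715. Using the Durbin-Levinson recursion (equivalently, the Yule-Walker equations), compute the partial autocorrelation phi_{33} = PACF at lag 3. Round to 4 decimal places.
\phi_{33} = 0.1720

The PACF at lag k is phi_{kk}, the last component of the solution
to the Yule-Walker system G_k phi = r_k where
  (G_k)_{ij} = rho(|i - j|), (r_k)_i = rho(i), i,j = 1..k.
Equivalently, Durbin-Levinson gives phi_{kk} iteratively:
  phi_{11} = rho(1)
  phi_{kk} = [rho(k) - sum_{j=1..k-1} phi_{k-1,j} rho(k-j)]
            / [1 - sum_{j=1..k-1} phi_{k-1,j} rho(j)],
  phi_{k,j} = phi_{k-1,j} - phi_{kk} phi_{k-1,k-j},  j = 1..k-1.
Step k = 1:
  phi_11 = rho(1) = -0.2796.
Step k = 2:
  phi_22 = [rho(2) - phi_11 rho(1)] / [1 - phi_11 rho(1)] = [-0.3102 - (-0.2796)(-0.2796)] / [1 - (-0.2796)(-0.2796)]
         = -0.38837616 / 0.92182384 = -0.421313.
  Update: phi_21 = phi_11 - phi_22 phi_11 = -0.2796 - (-0.421313)(-0.2796) = -0.397399.
Step k = 3:
  phi_33 = [rho(3) - phi_21 rho(2) - phi_22 rho(1)] / [1 - phi_21 rho(1) - phi_22 rho(2)]
    numerator   = 0.3715 - (-0.397399)(-0.3102) - (-0.421313)(-0.2796) = 0.13042776
    denominator = 1 - (-0.397399)(-0.2796) - (-0.421313)(-0.3102) = 0.758196
  phi_33 = 0.13042776 / 0.758196 = 0.172.
Therefore phi_{33} = 0.1720.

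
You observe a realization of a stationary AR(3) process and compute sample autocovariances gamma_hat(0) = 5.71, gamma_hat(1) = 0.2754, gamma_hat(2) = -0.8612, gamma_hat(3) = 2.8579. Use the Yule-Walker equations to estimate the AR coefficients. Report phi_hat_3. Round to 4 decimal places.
\hat\phi_{3} = 0.5300

The Yule-Walker equations for an AR(p) process read, in matrix form,
  Gamma_p phi = r_p,   with   (Gamma_p)_{ij} = gamma(|i - j|),
                       (r_p)_i = gamma(i),   i,j = 1..p.
Substitute the sample gammas (Toeplitz matrix and right-hand side of size 3):
  Gamma_p = [[5.71, 0.2754, -0.8612], [0.2754, 5.71, 0.2754], [-0.8612, 0.2754, 5.71]]
  r_p     = [0.2754, -0.8612, 2.8579]
Written out (R1..R3):
  (R1) 5.71 phi_1 + 0.2754 phi_2 - 0.8612 phi_3 = 0.2754
  (R2) 0.2754 phi_1 + 5.71 phi_2 + 0.2754 phi_3 = -0.8612
  (R3) -0.8612 phi_1 + 0.2754 phi_2 + 5.71 phi_3 = 2.8579
Gaussian elimination:
  R2 <- R2 - (0.2754/5.71) R1 = R2 - (0.048231) R1:  5.696717 phi_2 + 0.316937 phi_3 = -0.874483
  R3 <- R3 - (-0.8612/5.71) R1 = R3 - (-0.150823) R1:  0.316937 phi_2 + 5.580111 phi_3 = 2.899437
  R3 <- R3 - (0.316937/5.696717) R2 = R3 - (0.055635) R2:  5.562478 phi_3 = 2.948089
Back-substitution:
  phi_hat_3 = 2.948089 / 5.562478 = 0.529996
  phi_hat_2 = (-0.874483 - (0.316937)(0.529996)) / 5.696717 = -0.182993
  phi_hat_1 = (0.2754 - (0.2754)(-0.182993) - (-0.8612)(0.529996)) / 5.71 = 0.136993
So phi_hat = [0.1370, -0.1830, 0.5300].
Therefore phi_hat_3 = 0.5300.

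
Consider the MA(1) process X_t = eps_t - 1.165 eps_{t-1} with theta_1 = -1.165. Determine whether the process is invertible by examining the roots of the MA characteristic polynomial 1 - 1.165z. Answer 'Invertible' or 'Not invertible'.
\text{Not invertible}

The MA(q) characteristic polynomial is P(z) = 1 - 1.165z.
Invertibility requires all roots to lie outside the unit circle, i.e. |z| > 1 for every root.
This is linear in z: 1 + (-1.165) z = 0  =>  z = -1/(-1.165) = 0.858369,  |z| = 0.858369.
Moduli of all roots: 0.8584.
All moduli strictly greater than 1? No.
Verdict: Not invertible.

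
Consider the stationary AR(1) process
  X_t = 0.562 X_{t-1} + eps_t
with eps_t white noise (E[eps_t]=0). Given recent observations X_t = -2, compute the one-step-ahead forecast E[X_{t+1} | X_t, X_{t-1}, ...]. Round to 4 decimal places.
E[X_{t+1} \mid \mathcal F_t] = -1.1240

For an AR(p) model X_t = c + sum_i phi_i X_{t-i} + eps_t, the
one-step-ahead conditional mean is
  E[X_{t+1} | X_t, ...] = c + sum_i phi_i X_{t+1-i}.
Substitute known values:
  E[X_{t+1} | ...] = (0.562) * (-2)
                   = -1.1240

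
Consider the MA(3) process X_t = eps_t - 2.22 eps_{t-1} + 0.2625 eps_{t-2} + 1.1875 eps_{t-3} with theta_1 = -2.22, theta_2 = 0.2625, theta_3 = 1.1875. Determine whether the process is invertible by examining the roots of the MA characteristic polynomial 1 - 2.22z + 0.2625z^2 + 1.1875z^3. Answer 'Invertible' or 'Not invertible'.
\text{Not invertible}

The MA(q) characteristic polynomial is P(z) = 1 - 2.22z + 0.2625z^2 + 1.1875z^3.
Invertibility requires all roots to lie outside the unit circle, i.e. |z| > 1 for every root.
Degree 3: look for a simple real root z0 first, then factor out (1 - z/z0) and solve the remaining quadratic.
Testing z0 = 0.8: P(0.8) = 1 + (-2.22)(0.8) + (0.2625)(0.8)^2 + (1.1875)(0.8)^3
  = 1 + (-1.776) + (0.168) + (0.608) = 0.  So z_0 = 0.8 is a root, |z_0| = 0.8.
Divide out the factor (1 - 1.25 z) = (1 - z/z0) (since 1/z0 = 1.25):
  P(z) = (1 - 1.25 z)(1 + (-0.97) z + (-0.95) z^2)
  [check: z-coef -0.97 - (1.25) = -2.22; z^2-coef -0.95 - (1.25)(-0.97) = 0.2625; z^3-coef -(1.25)(-0.95) = 1.1875.]
Remaining roots from the quadratic factor 1 + (-0.97) z + (-0.95) z^2:
  Set 1 + (-0.97) z + (-0.95) z^2 = 0, i.e. a z^2 + b z + c = 0 with a = -0.95, b = -0.97, c = 1.
  Discriminant D = b^2 - 4ac = (-0.97)^2 - 4*(-0.95)*1 = 0.9409 - (-3.8) = 4.7409.
  D >= 0, so the roots are real: z = (-b +/- sqrt(D)) / (2a) = (0.97 +/- 2.177361) / (-1.9).
    z_1 = (0.97 + 2.177361) / (-1.9) = -1.6565,   |z_1| = 1.6565.
    z_2 = (0.97 - 2.177361) / (-1.9) = 0.6355,   |z_2| = 0.6355.
Moduli of all roots: 0.8000, 1.6565, 0.6355.
All moduli strictly greater than 1? No.
Verdict: Not invertible.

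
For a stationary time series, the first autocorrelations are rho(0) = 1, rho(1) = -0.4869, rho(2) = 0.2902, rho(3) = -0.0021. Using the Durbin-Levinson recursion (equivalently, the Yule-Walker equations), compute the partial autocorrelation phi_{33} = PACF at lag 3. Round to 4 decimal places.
\phi_{33} = 0.2150

The PACF at lag k is phi_{kk}, the last component of the solution
to the Yule-Walker system G_k phi = r_k where
  (G_k)_{ij} = rho(|i - j|), (r_k)_i = rho(i), i,j = 1..k.
Equivalently, Durbin-Levinson gives phi_{kk} iteratively:
  phi_{11} = rho(1)
  phi_{kk} = [rho(k) - sum_{j=1..k-1} phi_{k-1,j} rho(k-j)]
            / [1 - sum_{j=1..k-1} phi_{k-1,j} rho(j)],
  phi_{k,j} = phi_{k-1,j} - phi_{kk} phi_{k-1,k-j},  j = 1..k-1.
Step k = 1:
  phi_11 = rho(1) = -0.4869.
Step k = 2:
  phi_22 = [rho(2) - phi_11 rho(1)] / [1 - phi_11 rho(1)] = [0.2902 - (-0.4869)(-0.4869)] / [1 - (-0.4869)(-0.4869)]
         = 0.05312839 / 0.76292839 = 0.069637.
  Update: phi_21 = phi_11 - phi_22 phi_11 = -0.4869 - (0.069637)(-0.4869) = -0.452994.
Step k = 3:
  phi_33 = [rho(3) - phi_21 rho(2) - phi_22 rho(1)] / [1 - phi_21 rho(1) - phi_22 rho(2)]
    numerator   = -0.0021 - (-0.452994)(0.2902) - (0.069637)(-0.4869) = 0.1632652
    denominator = 1 - (-0.452994)(-0.4869) - (0.069637)(0.2902) = 0.75922866
  phi_33 = 0.1632652 / 0.75922866 = 0.215.
Therefore phi_{33} = 0.2150.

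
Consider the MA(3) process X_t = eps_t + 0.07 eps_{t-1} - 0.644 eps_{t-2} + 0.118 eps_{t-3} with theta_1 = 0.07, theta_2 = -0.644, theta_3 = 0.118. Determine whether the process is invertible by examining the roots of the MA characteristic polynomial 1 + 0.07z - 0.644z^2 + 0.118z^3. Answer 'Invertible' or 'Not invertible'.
\text{Invertible}

The MA(q) characteristic polynomial is P(z) = 1 + 0.07z - 0.644z^2 + 0.118z^3.
Invertibility requires all roots to lie outside the unit circle, i.e. |z| > 1 for every root.
Degree 3: look for a simple real root z0 first, then factor out (1 - z/z0) and solve the remaining quadratic.
Testing z0 = 5: P(5) = 1 + (0.07)(5) + (-0.644)(5)^2 + (0.118)(5)^3
  = 1 + (0.35) + (-16.1) + (14.75) = 0.  So z_0 = 5 is a root, |z_0| = 5.
Divide out the factor (1 - 0.2 z) = (1 - z/z0) (since 1/z0 = 0.2):
  P(z) = (1 - 0.2 z)(1 + (0.27) z + (-0.59) z^2)
  [check: z-coef 0.27 - (0.2) = 0.07; z^2-coef -0.59 - (0.2)(0.27) = -0.644; z^3-coef -(0.2)(-0.59) = 0.118.]
Remaining roots from the quadratic factor 1 + (0.27) z + (-0.59) z^2:
  Set 1 + (0.27) z + (-0.59) z^2 = 0, i.e. a z^2 + b z + c = 0 with a = -0.59, b = 0.27, c = 1.
  Discriminant D = b^2 - 4ac = (0.27)^2 - 4*(-0.59)*1 = 0.0729 - (-2.36) = 2.4329.
  D >= 0, so the roots are real: z = (-b +/- sqrt(D)) / (2a) = (-0.27 +/- 1.559776) / (-1.18).
    z_1 = (-0.27 + 1.559776) / (-1.18) = -1.093,   |z_1| = 1.093.
    z_2 = (-0.27 - 1.559776) / (-1.18) = 1.5507,   |z_2| = 1.5507.
Moduli of all roots: 5.0000, 1.0930, 1.5507.
All moduli strictly greater than 1? Yes.
Verdict: Invertible.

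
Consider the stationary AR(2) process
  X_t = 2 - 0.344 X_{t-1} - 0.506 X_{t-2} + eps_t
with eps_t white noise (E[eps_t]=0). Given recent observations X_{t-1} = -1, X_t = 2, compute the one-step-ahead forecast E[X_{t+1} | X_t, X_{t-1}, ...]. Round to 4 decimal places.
E[X_{t+1} \mid \mathcal F_t] = 1.8180

For an AR(p) model X_t = c + sum_i phi_i X_{t-i} + eps_t, the
one-step-ahead conditional mean is
  E[X_{t+1} | X_t, ...] = c + sum_i phi_i X_{t+1-i}.
Substitute known values:
  E[X_{t+1} | ...] = 2 + (-0.344) * (2) + (-0.506) * (-1)
                   = 1.8180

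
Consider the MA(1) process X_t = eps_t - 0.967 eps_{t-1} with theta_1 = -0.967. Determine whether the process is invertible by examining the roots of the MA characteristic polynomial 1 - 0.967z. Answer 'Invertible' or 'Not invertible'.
\text{Invertible}

The MA(q) characteristic polynomial is P(z) = 1 - 0.967z.
Invertibility requires all roots to lie outside the unit circle, i.e. |z| > 1 for every root.
This is linear in z: 1 + (-0.967) z = 0  =>  z = -1/(-0.967) = 1.034126,  |z| = 1.034126.
Moduli of all roots: 1.0341.
All moduli strictly greater than 1? Yes.
Verdict: Invertible.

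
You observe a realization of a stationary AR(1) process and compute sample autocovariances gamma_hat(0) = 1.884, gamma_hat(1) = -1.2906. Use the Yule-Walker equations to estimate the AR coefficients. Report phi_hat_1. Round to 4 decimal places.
\hat\phi_{1} = -0.6850

The Yule-Walker equations for an AR(p) process read, in matrix form,
  Gamma_p phi = r_p,   with   (Gamma_p)_{ij} = gamma(|i - j|),
                       (r_p)_i = gamma(i),   i,j = 1..p.
Substitute the sample gammas (Toeplitz matrix and right-hand side of size 1):
  Gamma_p = [[1.884]]
  r_p     = [-1.2906]
With p = 1 this is the single equation gamma(0) phi_1 = gamma(1):
  phi_hat_1 = gamma(1) / gamma(0) = -1.2906 / 1.884 = -0.6850.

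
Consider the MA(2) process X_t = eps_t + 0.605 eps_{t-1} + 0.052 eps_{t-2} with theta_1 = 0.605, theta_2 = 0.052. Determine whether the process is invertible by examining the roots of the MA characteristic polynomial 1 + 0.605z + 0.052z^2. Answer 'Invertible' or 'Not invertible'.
\text{Invertible}

The MA(q) characteristic polynomial is P(z) = 1 + 0.605z + 0.052z^2.
Invertibility requires all roots to lie outside the unit circle, i.e. |z| > 1 for every root.
Set 1 + (0.605) z + (0.052) z^2 = 0, i.e. a z^2 + b z + c = 0 with a = 0.052, b = 0.605, c = 1.
Discriminant D = b^2 - 4ac = (0.605)^2 - 4*(0.052)*1 = 0.366025 - (0.208) = 0.158025.
D >= 0, so the roots are real: z = (-b +/- sqrt(D)) / (2a) = (-0.605 +/- 0.397524) / (0.104).
  z_1 = (-0.605 + 0.397524) / (0.104) = -1.995,   |z_1| = 1.995.
  z_2 = (-0.605 - 0.397524) / (0.104) = -9.6396,   |z_2| = 9.6396.
Moduli of all roots: 1.9950, 9.6396.
All moduli strictly greater than 1? Yes.
Verdict: Invertible.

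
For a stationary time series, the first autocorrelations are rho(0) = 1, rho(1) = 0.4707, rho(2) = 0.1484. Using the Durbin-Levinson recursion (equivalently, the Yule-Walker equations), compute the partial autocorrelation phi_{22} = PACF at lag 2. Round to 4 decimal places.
\phi_{22} = -0.0940

The PACF at lag k is phi_{kk}, the last component of the solution
to the Yule-Walker system G_k phi = r_k where
  (G_k)_{ij} = rho(|i - j|), (r_k)_i = rho(i), i,j = 1..k.
Equivalently, Durbin-Levinson gives phi_{kk} iteratively:
  phi_{11} = rho(1)
  phi_{kk} = [rho(k) - sum_{j=1..k-1} phi_{k-1,j} rho(k-j)]
            / [1 - sum_{j=1..k-1} phi_{k-1,j} rho(j)],
  phi_{k,j} = phi_{k-1,j} - phi_{kk} phi_{k-1,k-j},  j = 1..k-1.
Step k = 1:
  phi_11 = rho(1) = 0.4707.
Step k = 2:
  phi_22 = [rho(2) - phi_11 rho(1)] / [1 - phi_11 rho(1)] = [0.1484 - (0.4707)(0.4707)] / [1 - (0.4707)(0.4707)]
         = -0.07315849 / 0.77844151 = -0.094.
Therefore phi_{22} = -0.0940.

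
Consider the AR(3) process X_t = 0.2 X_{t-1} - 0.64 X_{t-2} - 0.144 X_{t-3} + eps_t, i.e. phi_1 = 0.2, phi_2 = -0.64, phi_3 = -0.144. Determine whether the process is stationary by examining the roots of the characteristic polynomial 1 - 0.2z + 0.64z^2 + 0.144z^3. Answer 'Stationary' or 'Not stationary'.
\text{Stationary}

The AR(p) characteristic polynomial is P(z) = 1 - 0.2z + 0.64z^2 + 0.144z^3.
Stationarity requires all roots to lie outside the unit circle, i.e. |z| > 1 for every root.
Degree 3: look for a simple real root z0 first, then factor out (1 - z/z0) and solve the remaining quadratic.
Testing z0 = -5: P(-5) = 1 + (-0.2)(-5) + (0.64)(-5)^2 + (0.144)(-5)^3
  = 1 + (1) + (16) + (-18) = 0.  So z_0 = -5 is a root, |z_0| = 5.
Divide out the factor (1 + 0.2 z) = (1 - z/z0) (since 1/z0 = -0.2):
  P(z) = (1 + 0.2 z)(1 + (-0.4) z + (0.72) z^2)
  [check: z-coef -0.4 - (-0.2) = -0.2; z^2-coef 0.72 - (-0.2)(-0.4) = 0.64; z^3-coef -(-0.2)(0.72) = 0.144.]
Remaining roots from the quadratic factor 1 + (-0.4) z + (0.72) z^2:
  Set 1 + (-0.4) z + (0.72) z^2 = 0, i.e. a z^2 + b z + c = 0 with a = 0.72, b = -0.4, c = 1.
  Discriminant D = b^2 - 4ac = (-0.4)^2 - 4*(0.72)*1 = 0.16 - (2.88) = -2.72.
  D < 0, so the roots are the complex-conjugate pair z = (-b +/- i sqrt(-D)) / (2a) = 0.2778 +/- 1.1453i.
  For a conjugate pair |z|^2 = z * conj(z) = (product of roots) = c/a = 1/(0.72) = 1.388889, so |z| = sqrt(1.388889) = 1.1785 for both roots.
Moduli of all roots: 5.0000, 1.1785, 1.1785.
All moduli strictly greater than 1? Yes.
Verdict: Stationary.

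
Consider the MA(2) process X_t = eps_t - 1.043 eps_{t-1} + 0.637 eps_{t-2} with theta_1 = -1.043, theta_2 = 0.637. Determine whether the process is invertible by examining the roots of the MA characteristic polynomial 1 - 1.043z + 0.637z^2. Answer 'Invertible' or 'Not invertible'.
\text{Invertible}

The MA(q) characteristic polynomial is P(z) = 1 - 1.043z + 0.637z^2.
Invertibility requires all roots to lie outside the unit circle, i.e. |z| > 1 for every root.
Set 1 + (-1.043) z + (0.637) z^2 = 0, i.e. a z^2 + b z + c = 0 with a = 0.637, b = -1.043, c = 1.
Discriminant D = b^2 - 4ac = (-1.043)^2 - 4*(0.637)*1 = 1.087849 - (2.548) = -1.460151.
D < 0, so the roots are the complex-conjugate pair z = (-b +/- i sqrt(-D)) / (2a) = 0.8187 +/- 0.9485i.
For a conjugate pair |z|^2 = z * conj(z) = (product of roots) = c/a = 1/(0.637) = 1.569859, so |z| = sqrt(1.569859) = 1.2529 for both roots.
Moduli of all roots: 1.2529, 1.2529.
All moduli strictly greater than 1? Yes.
Verdict: Invertible.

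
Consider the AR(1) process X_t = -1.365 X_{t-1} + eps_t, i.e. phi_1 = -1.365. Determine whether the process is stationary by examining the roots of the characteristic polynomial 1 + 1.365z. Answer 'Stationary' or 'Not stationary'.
\text{Not stationary}

The AR(p) characteristic polynomial is P(z) = 1 + 1.365z.
Stationarity requires all roots to lie outside the unit circle, i.e. |z| > 1 for every root.
This is linear in z: 1 + (1.365) z = 0  =>  z = -1/(1.365) = -0.732601,  |z| = 0.732601.
Moduli of all roots: 0.7326.
All moduli strictly greater than 1? No.
Verdict: Not stationary.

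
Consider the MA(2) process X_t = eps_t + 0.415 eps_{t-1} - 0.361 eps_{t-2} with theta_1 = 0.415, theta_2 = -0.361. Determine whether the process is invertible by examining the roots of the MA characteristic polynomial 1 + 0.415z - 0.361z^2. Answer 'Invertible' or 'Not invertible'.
\text{Invertible}

The MA(q) characteristic polynomial is P(z) = 1 + 0.415z - 0.361z^2.
Invertibility requires all roots to lie outside the unit circle, i.e. |z| > 1 for every root.
Set 1 + (0.415) z + (-0.361) z^2 = 0, i.e. a z^2 + b z + c = 0 with a = -0.361, b = 0.415, c = 1.
Discriminant D = b^2 - 4ac = (0.415)^2 - 4*(-0.361)*1 = 0.172225 - (-1.444) = 1.616225.
D >= 0, so the roots are real: z = (-b +/- sqrt(D)) / (2a) = (-0.415 +/- 1.271308) / (-0.722).
  z_1 = (-0.415 + 1.271308) / (-0.722) = -1.186,   |z_1| = 1.186.
  z_2 = (-0.415 - 1.271308) / (-0.722) = 2.3356,   |z_2| = 2.3356.
Moduli of all roots: 1.1860, 2.3356.
All moduli strictly greater than 1? Yes.
Verdict: Invertible.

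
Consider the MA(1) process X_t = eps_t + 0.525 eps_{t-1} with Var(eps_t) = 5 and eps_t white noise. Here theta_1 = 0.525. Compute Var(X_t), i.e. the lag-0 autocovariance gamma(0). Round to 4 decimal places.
\gamma(0) = 6.3781

For an MA(q) process X_t = eps_t + sum_i theta_i eps_{t-i} with
Var(eps_t) = sigma^2, the variance is
  gamma(0) = sigma^2 * (1 + sum_i theta_i^2).
  sum_i theta_i^2 = (0.525)^2 = 0.275625.
  gamma(0) = 5 * (1 + 0.275625) = 5 * 1.275625 = 6.378125, which rounds to 6.3781.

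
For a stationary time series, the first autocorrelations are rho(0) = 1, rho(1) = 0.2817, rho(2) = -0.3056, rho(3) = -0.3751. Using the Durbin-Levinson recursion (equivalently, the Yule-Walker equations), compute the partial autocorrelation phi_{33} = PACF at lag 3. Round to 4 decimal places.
\phi_{33} = -0.1780

The PACF at lag k is phi_{kk}, the last component of the solution
to the Yule-Walker system G_k phi = r_k where
  (G_k)_{ij} = rho(|i - j|), (r_k)_i = rho(i), i,j = 1..k.
Equivalently, Durbin-Levinson gives phi_{kk} iteratively:
  phi_{11} = rho(1)
  phi_{kk} = [rho(k) - sum_{j=1..k-1} phi_{k-1,j} rho(k-j)]
            / [1 - sum_{j=1..k-1} phi_{k-1,j} rho(j)],
  phi_{k,j} = phi_{k-1,j} - phi_{kk} phi_{k-1,k-j},  j = 1..k-1.
Step k = 1:
  phi_11 = rho(1) = 0.2817.
Step k = 2:
  phi_22 = [rho(2) - phi_11 rho(1)] / [1 - phi_11 rho(1)] = [-0.3056 - (0.2817)(0.2817)] / [1 - (0.2817)(0.2817)]
         = -0.38495489 / 0.92064511 = -0.418136.
  Update: phi_21 = phi_11 - phi_22 phi_11 = 0.2817 - (-0.418136)(0.2817) = 0.399489.
Step k = 3:
  phi_33 = [rho(3) - phi_21 rho(2) - phi_22 rho(1)] / [1 - phi_21 rho(1) - phi_22 rho(2)]
    numerator   = -0.3751 - (0.399489)(-0.3056) - (-0.418136)(0.2817) = -0.13522727
    denominator = 1 - (0.399489)(0.2817) - (-0.418136)(-0.3056) = 0.7596816
  phi_33 = -0.13522727 / 0.7596816 = -0.178.
Therefore phi_{33} = -0.1780.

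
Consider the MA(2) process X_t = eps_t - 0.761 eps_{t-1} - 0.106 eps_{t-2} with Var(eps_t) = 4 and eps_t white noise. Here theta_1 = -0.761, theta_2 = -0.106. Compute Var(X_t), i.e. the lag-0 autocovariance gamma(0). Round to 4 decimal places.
\gamma(0) = 6.3614

For an MA(q) process X_t = eps_t + sum_i theta_i eps_{t-i} with
Var(eps_t) = sigma^2, the variance is
  gamma(0) = sigma^2 * (1 + sum_i theta_i^2).
  sum_i theta_i^2 = (-0.761)^2 + (-0.106)^2 = 0.579121 + 0.011236 = 0.590357.
  gamma(0) = 4 * (1 + 0.590357) = 4 * 1.590357 = 6.361428, which rounds to 6.3614.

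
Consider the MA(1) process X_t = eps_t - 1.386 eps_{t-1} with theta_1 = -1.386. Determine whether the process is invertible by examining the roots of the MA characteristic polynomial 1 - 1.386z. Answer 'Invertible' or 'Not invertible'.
\text{Not invertible}

The MA(q) characteristic polynomial is P(z) = 1 - 1.386z.
Invertibility requires all roots to lie outside the unit circle, i.e. |z| > 1 for every root.
This is linear in z: 1 + (-1.386) z = 0  =>  z = -1/(-1.386) = 0.721501,  |z| = 0.721501.
Moduli of all roots: 0.7215.
All moduli strictly greater than 1? No.
Verdict: Not invertible.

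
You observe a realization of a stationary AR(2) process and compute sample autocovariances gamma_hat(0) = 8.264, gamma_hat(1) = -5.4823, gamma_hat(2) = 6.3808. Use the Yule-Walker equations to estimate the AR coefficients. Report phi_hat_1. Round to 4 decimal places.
\hat\phi_{1} = -0.2700

The Yule-Walker equations for an AR(p) process read, in matrix form,
  Gamma_p phi = r_p,   with   (Gamma_p)_{ij} = gamma(|i - j|),
                       (r_p)_i = gamma(i),   i,j = 1..p.
Substitute the sample gammas (Toeplitz matrix and right-hand side of size 2):
  Gamma_p = [[8.264, -5.4823], [-5.4823, 8.264]]
  r_p     = [-5.4823, 6.3808]
Written out:
  8.264 phi_1 - 5.4823 phi_2 = -5.4823
  -5.4823 phi_1 + 8.264 phi_2 = 6.3808
Solve by Cramer's rule:
  det = gamma(0)^2 - gamma(1)^2 = (8.264)^2 - (-5.4823)^2 = 68.293696 - 30.05561329 = 38.23808271
  phi_hat_1 = [gamma(1) gamma(0) - gamma(1) gamma(2)] / det = [(-5.4823)(8.264) - (-5.4823)(6.3808)] / 38.23808271 = -10.32426736 / 38.23808271 = -0.27
  phi_hat_2 = [gamma(0) gamma(2) - gamma(1)^2] / det = [(8.264)(6.3808) - (-5.4823)^2] / 38.23808271 = 22.67531791 / 38.23808271 = 0.593
So phi_hat = [-0.2700, 0.5930].
Therefore phi_hat_1 = -0.2700.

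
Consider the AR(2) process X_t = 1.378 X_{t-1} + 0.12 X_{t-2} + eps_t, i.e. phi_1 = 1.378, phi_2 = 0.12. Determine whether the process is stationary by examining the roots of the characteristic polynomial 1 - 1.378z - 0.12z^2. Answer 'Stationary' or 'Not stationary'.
\text{Not stationary}

The AR(p) characteristic polynomial is P(z) = 1 - 1.378z - 0.12z^2.
Stationarity requires all roots to lie outside the unit circle, i.e. |z| > 1 for every root.
Set 1 + (-1.378) z + (-0.12) z^2 = 0, i.e. a z^2 + b z + c = 0 with a = -0.12, b = -1.378, c = 1.
Discriminant D = b^2 - 4ac = (-1.378)^2 - 4*(-0.12)*1 = 1.898884 - (-0.48) = 2.378884.
D >= 0, so the roots are real: z = (-b +/- sqrt(D)) / (2a) = (1.378 +/- 1.542363) / (-0.24).
  z_1 = (1.378 + 1.542363) / (-0.24) = -12.1682,   |z_1| = 12.1682.
  z_2 = (1.378 - 1.542363) / (-0.24) = 0.6848,   |z_2| = 0.6848.
Moduli of all roots: 12.1682, 0.6848.
All moduli strictly greater than 1? No.
Verdict: Not stationary.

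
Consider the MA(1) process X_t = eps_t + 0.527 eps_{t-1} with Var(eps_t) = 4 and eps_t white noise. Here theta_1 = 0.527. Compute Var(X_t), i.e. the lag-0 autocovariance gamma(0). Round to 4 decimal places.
\gamma(0) = 5.1109

For an MA(q) process X_t = eps_t + sum_i theta_i eps_{t-i} with
Var(eps_t) = sigma^2, the variance is
  gamma(0) = sigma^2 * (1 + sum_i theta_i^2).
  sum_i theta_i^2 = (0.527)^2 = 0.277729.
  gamma(0) = 4 * (1 + 0.277729) = 4 * 1.277729 = 5.110916, which rounds to 5.1109.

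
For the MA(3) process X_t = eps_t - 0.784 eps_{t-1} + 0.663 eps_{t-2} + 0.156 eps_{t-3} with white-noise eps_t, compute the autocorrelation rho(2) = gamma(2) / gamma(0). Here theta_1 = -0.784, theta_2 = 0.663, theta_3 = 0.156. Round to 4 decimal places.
\rho(2) = 0.2601

For an MA(q) process with theta_0 = 1, the autocovariance is
  gamma(k) = sigma^2 * sum_{i=0..q-k} theta_i * theta_{i+k},
and rho(k) = gamma(k) / gamma(0). Sigma^2 cancels.
  numerator   = (1)*(0.663) + (-0.784)*(0.156) = 0.540696.
  denominator = (1)^2 + (-0.784)^2 + (0.663)^2 + (0.156)^2 = 2.078561.
  rho(2) = 0.540696 / 2.078561 = 0.2601.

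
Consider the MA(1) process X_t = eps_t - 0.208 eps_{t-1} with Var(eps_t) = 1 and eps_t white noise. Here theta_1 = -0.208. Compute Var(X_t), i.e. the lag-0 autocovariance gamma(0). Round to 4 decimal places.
\gamma(0) = 1.0433

For an MA(q) process X_t = eps_t + sum_i theta_i eps_{t-i} with
Var(eps_t) = sigma^2, the variance is
  gamma(0) = sigma^2 * (1 + sum_i theta_i^2).
  sum_i theta_i^2 = (-0.208)^2 = 0.043264.
  gamma(0) = 1 * (1 + 0.043264) = 1 * 1.043264 = 1.043264, which rounds to 1.0433.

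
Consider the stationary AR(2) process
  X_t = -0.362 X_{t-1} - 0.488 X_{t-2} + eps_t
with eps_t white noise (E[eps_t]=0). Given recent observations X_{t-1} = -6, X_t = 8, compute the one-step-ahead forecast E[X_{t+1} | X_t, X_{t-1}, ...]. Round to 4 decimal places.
E[X_{t+1} \mid \mathcal F_t] = 0.0320

For an AR(p) model X_t = c + sum_i phi_i X_{t-i} + eps_t, the
one-step-ahead conditional mean is
  E[X_{t+1} | X_t, ...] = c + sum_i phi_i X_{t+1-i}.
Substitute known values:
  E[X_{t+1} | ...] = (-0.362) * (8) + (-0.488) * (-6)
                   = 0.0320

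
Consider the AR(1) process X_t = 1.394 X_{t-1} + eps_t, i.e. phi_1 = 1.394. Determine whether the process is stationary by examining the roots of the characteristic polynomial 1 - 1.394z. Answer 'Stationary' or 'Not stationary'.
\text{Not stationary}

The AR(p) characteristic polynomial is P(z) = 1 - 1.394z.
Stationarity requires all roots to lie outside the unit circle, i.e. |z| > 1 for every root.
This is linear in z: 1 + (-1.394) z = 0  =>  z = -1/(-1.394) = 0.71736,  |z| = 0.71736.
Moduli of all roots: 0.7174.
All moduli strictly greater than 1? No.
Verdict: Not stationary.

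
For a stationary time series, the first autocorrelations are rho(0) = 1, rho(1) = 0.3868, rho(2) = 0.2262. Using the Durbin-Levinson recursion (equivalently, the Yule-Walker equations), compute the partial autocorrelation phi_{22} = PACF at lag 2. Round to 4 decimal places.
\phi_{22} = 0.0901

The PACF at lag k is phi_{kk}, the last component of the solution
to the Yule-Walker system G_k phi = r_k where
  (G_k)_{ij} = rho(|i - j|), (r_k)_i = rho(i), i,j = 1..k.
Equivalently, Durbin-Levinson gives phi_{kk} iteratively:
  phi_{11} = rho(1)
  phi_{kk} = [rho(k) - sum_{j=1..k-1} phi_{k-1,j} rho(k-j)]
            / [1 - sum_{j=1..k-1} phi_{k-1,j} rho(j)],
  phi_{k,j} = phi_{k-1,j} - phi_{kk} phi_{k-1,k-j},  j = 1..k-1.
Step k = 1:
  phi_11 = rho(1) = 0.3868.
Step k = 2:
  phi_22 = [rho(2) - phi_11 rho(1)] / [1 - phi_11 rho(1)] = [0.2262 - (0.3868)(0.3868)] / [1 - (0.3868)(0.3868)]
         = 0.07658576 / 0.85038576 = 0.0901.
Therefore phi_{22} = 0.0901.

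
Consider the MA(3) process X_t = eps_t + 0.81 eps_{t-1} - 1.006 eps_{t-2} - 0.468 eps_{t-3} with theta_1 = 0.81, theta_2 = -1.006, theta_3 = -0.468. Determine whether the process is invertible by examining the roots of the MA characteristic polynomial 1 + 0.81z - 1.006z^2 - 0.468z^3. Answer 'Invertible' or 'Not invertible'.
\text{Not invertible}

The MA(q) characteristic polynomial is P(z) = 1 + 0.81z - 1.006z^2 - 0.468z^3.
Invertibility requires all roots to lie outside the unit circle, i.e. |z| > 1 for every root.
Degree 3: look for a simple real root z0 first, then factor out (1 - z/z0) and solve the remaining quadratic.
Testing z0 = -2.5: P(-2.5) = 1 + (0.81)(-2.5) + (-1.006)(-2.5)^2 + (-0.468)(-2.5)^3
  = 1 + (-2.025) + (-6.2875) + (7.3125) = 0.  So z_0 = -2.5 is a root, |z_0| = 2.5.
Divide out the factor (1 + 0.4 z) = (1 - z/z0) (since 1/z0 = -0.4):
  P(z) = (1 + 0.4 z)(1 + (0.41) z + (-1.17) z^2)
  [check: z-coef 0.41 - (-0.4) = 0.81; z^2-coef -1.17 - (-0.4)(0.41) = -1.006; z^3-coef -(-0.4)(-1.17) = -0.468.]
Remaining roots from the quadratic factor 1 + (0.41) z + (-1.17) z^2:
  Set 1 + (0.41) z + (-1.17) z^2 = 0, i.e. a z^2 + b z + c = 0 with a = -1.17, b = 0.41, c = 1.
  Discriminant D = b^2 - 4ac = (0.41)^2 - 4*(-1.17)*1 = 0.1681 - (-4.68) = 4.8481.
  D >= 0, so the roots are real: z = (-b +/- sqrt(D)) / (2a) = (-0.41 +/- 2.20184) / (-2.34).
    z_1 = (-0.41 + 2.20184) / (-2.34) = -0.7657,   |z_1| = 0.7657.
    z_2 = (-0.41 - 2.20184) / (-2.34) = 1.1162,   |z_2| = 1.1162.
Moduli of all roots: 2.5000, 0.7657, 1.1162.
All moduli strictly greater than 1? No.
Verdict: Not invertible.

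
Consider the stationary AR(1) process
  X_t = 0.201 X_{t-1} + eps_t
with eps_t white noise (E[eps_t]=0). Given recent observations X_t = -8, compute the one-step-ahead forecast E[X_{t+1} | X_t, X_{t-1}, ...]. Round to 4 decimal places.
E[X_{t+1} \mid \mathcal F_t] = -1.6080

For an AR(p) model X_t = c + sum_i phi_i X_{t-i} + eps_t, the
one-step-ahead conditional mean is
  E[X_{t+1} | X_t, ...] = c + sum_i phi_i X_{t+1-i}.
Substitute known values:
  E[X_{t+1} | ...] = (0.201) * (-8)
                   = -1.6080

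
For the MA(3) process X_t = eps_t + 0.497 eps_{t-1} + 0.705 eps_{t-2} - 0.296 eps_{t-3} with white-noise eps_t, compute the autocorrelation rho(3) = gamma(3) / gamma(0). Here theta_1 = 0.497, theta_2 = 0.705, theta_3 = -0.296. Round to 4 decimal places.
\rho(3) = -0.1616

For an MA(q) process with theta_0 = 1, the autocovariance is
  gamma(k) = sigma^2 * sum_{i=0..q-k} theta_i * theta_{i+k},
and rho(k) = gamma(k) / gamma(0). Sigma^2 cancels.
  numerator   = (1)*(-0.296) = -0.296.
  denominator = (1)^2 + (0.497)^2 + (0.705)^2 + (-0.296)^2 = 1.83165.
  rho(3) = -0.296 / 1.83165 = -0.1616.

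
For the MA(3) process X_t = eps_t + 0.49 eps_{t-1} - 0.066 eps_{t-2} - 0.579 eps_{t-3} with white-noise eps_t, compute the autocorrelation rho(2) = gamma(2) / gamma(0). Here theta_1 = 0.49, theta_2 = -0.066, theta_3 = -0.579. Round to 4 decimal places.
\rho(2) = -0.2214

For an MA(q) process with theta_0 = 1, the autocovariance is
  gamma(k) = sigma^2 * sum_{i=0..q-k} theta_i * theta_{i+k},
and rho(k) = gamma(k) / gamma(0). Sigma^2 cancels.
  numerator   = (1)*(-0.066) + (0.49)*(-0.579) = -0.34971.
  denominator = (1)^2 + (0.49)^2 + (-0.066)^2 + (-0.579)^2 = 1.579697.
  rho(2) = -0.34971 / 1.579697 = -0.2214.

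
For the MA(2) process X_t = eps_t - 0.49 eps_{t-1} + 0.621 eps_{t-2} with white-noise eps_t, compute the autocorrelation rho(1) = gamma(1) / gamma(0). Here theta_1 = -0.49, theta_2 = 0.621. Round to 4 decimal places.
\rho(1) = -0.4886

For an MA(q) process with theta_0 = 1, the autocovariance is
  gamma(k) = sigma^2 * sum_{i=0..q-k} theta_i * theta_{i+k},
and rho(k) = gamma(k) / gamma(0). Sigma^2 cancels.
  numerator   = (1)*(-0.49) + (-0.49)*(0.621) = -0.79429.
  denominator = (1)^2 + (-0.49)^2 + (0.621)^2 = 1.625741.
  rho(1) = -0.79429 / 1.625741 = -0.4886.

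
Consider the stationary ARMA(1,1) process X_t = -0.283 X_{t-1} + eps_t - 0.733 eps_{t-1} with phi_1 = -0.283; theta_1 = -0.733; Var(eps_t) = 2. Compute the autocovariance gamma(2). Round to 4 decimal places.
\gamma(2) = 0.7548

Multiply the model equation by X_{t-k} and take expectations. With theta_0 = psi_0 = 1 and psi_j the MA(infinity) weights, this gives
  gamma(k) - sum_i phi_i gamma(k-i) = c_k,
  c_k = sigma^2 * sum_{j=k..q} theta_j psi_{j-k}   (c_k = 0 for k > q),
using gamma(-m) = gamma(m).
psi-weights needed (psi_j = theta_j + sum_i phi_i psi_{j-i}):
  psi_1 = theta_1 + phi_1 = -0.733 + (-0.283) = -1.016
Right-hand sides:
  c_0 = sigma^2 (1 + theta_1 psi_1) = 2 * (1 + (-0.733)(-1.016)) = 2 * 1.744728 = 3.489456
  c_1 = sigma^2 theta_1 = 2 * (-0.733) = -1.466
  c_2 = 0
Equations for k = 0 and k = 1 (AR order 1):
  gamma(0) = phi_1 gamma(1) + c_0
  gamma(1) = phi_1 gamma(0) + c_1
Substituting the second into the first: gamma(0) (1 - phi_1^2) = c_0 + phi_1 c_1, so
  gamma(0) = (c_0 + phi_1 c_1) / (1 - phi_1^2) = (3.489456 + (-0.283)(-1.466)) / (1 - (-0.283)^2) = 3.904334 / 0.919911 = 4.244252.
  gamma(1) = phi_1 gamma(0) + c_1 = (-0.283)(4.244252) + (-1.466) = -2.667123.
For k = 2 (> q): gamma(2) = phi_1 gamma(1) = (-0.283)(-2.667123) = 0.754796.
Therefore gamma(2) = 0.7548 (to 4 decimal places).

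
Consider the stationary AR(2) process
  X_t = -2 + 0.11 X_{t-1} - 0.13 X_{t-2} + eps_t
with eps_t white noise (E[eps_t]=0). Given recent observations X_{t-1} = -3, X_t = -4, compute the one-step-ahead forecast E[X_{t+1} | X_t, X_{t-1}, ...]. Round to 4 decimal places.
E[X_{t+1} \mid \mathcal F_t] = -2.0500

For an AR(p) model X_t = c + sum_i phi_i X_{t-i} + eps_t, the
one-step-ahead conditional mean is
  E[X_{t+1} | X_t, ...] = c + sum_i phi_i X_{t+1-i}.
Substitute known values:
  E[X_{t+1} | ...] = -2 + (0.11) * (-4) + (-0.13) * (-3)
                   = -2.0500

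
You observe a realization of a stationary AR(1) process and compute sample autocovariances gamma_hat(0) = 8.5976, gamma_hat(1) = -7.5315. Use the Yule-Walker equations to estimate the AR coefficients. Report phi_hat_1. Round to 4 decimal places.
\hat\phi_{1} = -0.8760

The Yule-Walker equations for an AR(p) process read, in matrix form,
  Gamma_p phi = r_p,   with   (Gamma_p)_{ij} = gamma(|i - j|),
                       (r_p)_i = gamma(i),   i,j = 1..p.
Substitute the sample gammas (Toeplitz matrix and right-hand side of size 1):
  Gamma_p = [[8.5976]]
  r_p     = [-7.5315]
With p = 1 this is the single equation gamma(0) phi_1 = gamma(1):
  phi_hat_1 = gamma(1) / gamma(0) = -7.5315 / 8.5976 = -0.8760.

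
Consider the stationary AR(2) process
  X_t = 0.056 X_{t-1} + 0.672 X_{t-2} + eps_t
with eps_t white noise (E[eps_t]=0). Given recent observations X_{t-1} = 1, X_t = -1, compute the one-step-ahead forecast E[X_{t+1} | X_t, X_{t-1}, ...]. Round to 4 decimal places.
E[X_{t+1} \mid \mathcal F_t] = 0.6160

For an AR(p) model X_t = c + sum_i phi_i X_{t-i} + eps_t, the
one-step-ahead conditional mean is
  E[X_{t+1} | X_t, ...] = c + sum_i phi_i X_{t+1-i}.
Substitute known values:
  E[X_{t+1} | ...] = (0.056) * (-1) + (0.672) * (1)
                   = 0.6160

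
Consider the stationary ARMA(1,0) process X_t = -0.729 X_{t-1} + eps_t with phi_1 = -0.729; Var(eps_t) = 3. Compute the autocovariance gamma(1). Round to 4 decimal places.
\gamma(1) = -4.6675

Multiply the model equation by X_{t-k} and take expectations. With theta_0 = psi_0 = 1 and psi_j the MA(infinity) weights, this gives
  gamma(k) - sum_i phi_i gamma(k-i) = c_k,
  c_k = sigma^2 * sum_{j=k..q} theta_j psi_{j-k}   (c_k = 0 for k > q),
using gamma(-m) = gamma(m).
Pure AR (q = 0): c_0 = sigma^2 = 3, c_k = 0 for k >= 1.
Equations for k = 0 and k = 1 (AR order 1):
  gamma(0) = phi_1 gamma(1) + c_0
  gamma(1) = phi_1 gamma(0) + c_1
Substituting the second into the first: gamma(0) (1 - phi_1^2) = c_0 + phi_1 c_1, so
  gamma(0) = c_0 / (1 - phi_1^2) = 3 / (1 - (-0.729)^2) = 3 / 0.468559 = 6.402609.
  gamma(1) = phi_1 gamma(0) = (-0.729)(6.402609) = -4.667502.
Therefore gamma(1) = -4.6675 (to 4 decimal places).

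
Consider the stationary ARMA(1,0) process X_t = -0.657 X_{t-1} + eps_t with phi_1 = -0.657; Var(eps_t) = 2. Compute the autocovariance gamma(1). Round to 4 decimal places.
\gamma(1) = -2.3120

Multiply the model equation by X_{t-k} and take expectations. With theta_0 = psi_0 = 1 and psi_j the MA(infinity) weights, this gives
  gamma(k) - sum_i phi_i gamma(k-i) = c_k,
  c_k = sigma^2 * sum_{j=k..q} theta_j psi_{j-k}   (c_k = 0 for k > q),
using gamma(-m) = gamma(m).
Pure AR (q = 0): c_0 = sigma^2 = 2, c_k = 0 for k >= 1.
Equations for k = 0 and k = 1 (AR order 1):
  gamma(0) = phi_1 gamma(1) + c_0
  gamma(1) = phi_1 gamma(0) + c_1
Substituting the second into the first: gamma(0) (1 - phi_1^2) = c_0 + phi_1 c_1, so
  gamma(0) = c_0 / (1 - phi_1^2) = 2 / (1 - (-0.657)^2) = 2 / 0.568351 = 3.518952.
  gamma(1) = phi_1 gamma(0) = (-0.657)(3.518952) = -2.311952.
Therefore gamma(1) = -2.3120 (to 4 decimal places).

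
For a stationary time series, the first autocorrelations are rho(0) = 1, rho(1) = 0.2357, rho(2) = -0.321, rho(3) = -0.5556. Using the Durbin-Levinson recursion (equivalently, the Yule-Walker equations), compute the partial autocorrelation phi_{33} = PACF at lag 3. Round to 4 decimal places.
\phi_{33} = -0.4479

The PACF at lag k is phi_{kk}, the last component of the solution
to the Yule-Walker system G_k phi = r_k where
  (G_k)_{ij} = rho(|i - j|), (r_k)_i = rho(i), i,j = 1..k.
Equivalently, Durbin-Levinson gives phi_{kk} iteratively:
  phi_{11} = rho(1)
  phi_{kk} = [rho(k) - sum_{j=1..k-1} phi_{k-1,j} rho(k-j)]
            / [1 - sum_{j=1..k-1} phi_{k-1,j} rho(j)],
  phi_{k,j} = phi_{k-1,j} - phi_{kk} phi_{k-1,k-j},  j = 1..k-1.
Step k = 1:
  phi_11 = rho(1) = 0.2357.
Step k = 2:
  phi_22 = [rho(2) - phi_11 rho(1)] / [1 - phi_11 rho(1)] = [-0.321 - (0.2357)(0.2357)] / [1 - (0.2357)(0.2357)]
         = -0.37655449 / 0.94444551 = -0.398704.
  Update: phi_21 = phi_11 - phi_22 phi_11 = 0.2357 - (-0.398704)(0.2357) = 0.329675.
Step k = 3:
  phi_33 = [rho(3) - phi_21 rho(2) - phi_22 rho(1)] / [1 - phi_21 rho(1) - phi_22 rho(2)]
    numerator   = -0.5556 - (0.329675)(-0.321) - (-0.398704)(0.2357) = -0.35579985
    denominator = 1 - (0.329675)(0.2357) - (-0.398704)(-0.321) = 0.79431161
  phi_33 = -0.35579985 / 0.79431161 = -0.4479.
Therefore phi_{33} = -0.4479.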